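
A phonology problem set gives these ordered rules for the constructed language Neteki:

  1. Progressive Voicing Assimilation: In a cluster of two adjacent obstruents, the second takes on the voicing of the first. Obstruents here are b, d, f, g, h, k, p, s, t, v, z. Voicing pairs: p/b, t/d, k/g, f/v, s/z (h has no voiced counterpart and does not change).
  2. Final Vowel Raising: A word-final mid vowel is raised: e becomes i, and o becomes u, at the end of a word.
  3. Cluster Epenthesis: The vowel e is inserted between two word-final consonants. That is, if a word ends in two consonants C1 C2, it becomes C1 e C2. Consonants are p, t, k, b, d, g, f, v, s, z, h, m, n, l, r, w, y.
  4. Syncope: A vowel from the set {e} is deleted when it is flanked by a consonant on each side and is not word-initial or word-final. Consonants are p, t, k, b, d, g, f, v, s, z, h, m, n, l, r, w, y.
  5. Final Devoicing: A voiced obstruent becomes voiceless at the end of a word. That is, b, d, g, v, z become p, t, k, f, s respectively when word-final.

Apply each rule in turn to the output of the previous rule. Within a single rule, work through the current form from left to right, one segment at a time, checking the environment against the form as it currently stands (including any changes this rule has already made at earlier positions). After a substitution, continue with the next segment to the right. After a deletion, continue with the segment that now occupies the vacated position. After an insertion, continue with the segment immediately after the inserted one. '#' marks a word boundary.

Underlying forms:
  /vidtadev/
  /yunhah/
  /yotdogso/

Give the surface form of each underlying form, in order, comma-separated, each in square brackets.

/vidtadev/:
  1 Progressive Voicing Assimilation: [vidtadev] → [viddadev]
  2 Final Vowel Raising: no change — [viddadev]
  3 Cluster Epenthesis: no change — [viddadev]
  4 Syncope: [viddadev] → [viddadv]
  5 Final Devoicing: [viddadv] → [viddadf]
/yunhah/:
  1 Progressive Voicing Assimilation: no change — [yunhah]
  2 Final Vowel Raising: no change — [yunhah]
  3 Cluster Epenthesis: no change — [yunhah]
  4 Syncope: no change — [yunhah]
  5 Final Devoicing: no change — [yunhah]
/yotdogso/:
  1 Progressive Voicing Assimilation: [yotdogso] → [yottogzo]
  2 Final Vowel Raising: [yottogzo] → [yottogzu]
  3 Cluster Epenthesis: no change — [yottogzu]
  4 Syncope: no change — [yottogzu]
  5 Final Devoicing: no change — [yottogzu]

[viddadf], [yunhah], [yottogzu]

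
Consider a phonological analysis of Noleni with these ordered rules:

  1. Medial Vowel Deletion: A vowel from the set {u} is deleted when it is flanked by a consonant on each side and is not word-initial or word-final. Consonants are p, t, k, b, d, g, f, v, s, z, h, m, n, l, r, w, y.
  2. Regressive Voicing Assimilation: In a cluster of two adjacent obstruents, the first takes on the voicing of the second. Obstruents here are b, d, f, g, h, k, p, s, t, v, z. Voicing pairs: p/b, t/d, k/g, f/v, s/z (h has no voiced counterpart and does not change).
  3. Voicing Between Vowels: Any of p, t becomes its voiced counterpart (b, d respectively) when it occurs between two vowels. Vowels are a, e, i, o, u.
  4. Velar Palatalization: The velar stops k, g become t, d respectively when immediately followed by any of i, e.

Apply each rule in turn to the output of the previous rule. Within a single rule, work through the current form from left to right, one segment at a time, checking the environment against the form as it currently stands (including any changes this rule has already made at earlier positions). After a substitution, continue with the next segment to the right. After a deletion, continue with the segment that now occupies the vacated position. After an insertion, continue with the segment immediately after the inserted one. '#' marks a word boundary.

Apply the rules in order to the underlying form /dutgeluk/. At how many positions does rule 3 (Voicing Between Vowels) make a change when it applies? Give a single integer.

0

1 Medial Vowel Deletion: [dutgeluk] → [dtgelk]
2 Regressive Voicing Assimilation: [dtgelk] → [tdgelk]
3 Voicing Between Vowels: no change — [tdgelk]
4 Velar Palatalization: [tdgelk] → [tddelk]
Rule 3 changed 0 position(s).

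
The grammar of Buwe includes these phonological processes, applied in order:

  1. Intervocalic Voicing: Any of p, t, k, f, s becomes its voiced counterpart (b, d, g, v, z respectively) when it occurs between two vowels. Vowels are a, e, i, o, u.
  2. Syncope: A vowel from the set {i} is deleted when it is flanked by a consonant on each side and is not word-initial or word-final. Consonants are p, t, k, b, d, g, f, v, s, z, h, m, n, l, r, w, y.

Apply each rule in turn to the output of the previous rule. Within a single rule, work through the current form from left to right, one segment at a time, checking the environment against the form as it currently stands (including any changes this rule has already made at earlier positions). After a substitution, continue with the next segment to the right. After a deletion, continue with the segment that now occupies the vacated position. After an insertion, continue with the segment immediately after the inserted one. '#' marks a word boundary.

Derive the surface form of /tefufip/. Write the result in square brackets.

[tevuvp]

1 Intervocalic Voicing: [tefufip] → [tevuvip]
2 Syncope: [tevuvip] → [tevuvp]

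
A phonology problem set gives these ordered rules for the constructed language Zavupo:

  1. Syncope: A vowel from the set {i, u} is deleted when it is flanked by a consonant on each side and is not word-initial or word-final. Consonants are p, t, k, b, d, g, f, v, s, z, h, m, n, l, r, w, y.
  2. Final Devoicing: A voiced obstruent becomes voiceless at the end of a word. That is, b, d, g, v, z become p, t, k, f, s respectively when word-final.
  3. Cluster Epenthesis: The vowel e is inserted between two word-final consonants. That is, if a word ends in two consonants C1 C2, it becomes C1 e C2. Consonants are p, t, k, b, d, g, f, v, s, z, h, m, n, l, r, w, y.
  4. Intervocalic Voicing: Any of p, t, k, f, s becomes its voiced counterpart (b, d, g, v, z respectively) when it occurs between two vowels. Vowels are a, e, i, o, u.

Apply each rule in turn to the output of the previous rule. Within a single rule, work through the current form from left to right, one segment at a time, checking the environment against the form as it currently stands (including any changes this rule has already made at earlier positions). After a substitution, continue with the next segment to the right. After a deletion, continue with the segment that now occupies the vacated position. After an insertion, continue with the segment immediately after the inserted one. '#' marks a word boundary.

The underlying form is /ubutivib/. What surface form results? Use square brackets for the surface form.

[ubtvep]

1 Syncope: [ubutivib] → [ubtvb]
2 Final Devoicing: [ubtvb] → [ubtvp]
3 Cluster Epenthesis: [ubtvp] → [ubtvep]
4 Intervocalic Voicing: no change — [ubtvep]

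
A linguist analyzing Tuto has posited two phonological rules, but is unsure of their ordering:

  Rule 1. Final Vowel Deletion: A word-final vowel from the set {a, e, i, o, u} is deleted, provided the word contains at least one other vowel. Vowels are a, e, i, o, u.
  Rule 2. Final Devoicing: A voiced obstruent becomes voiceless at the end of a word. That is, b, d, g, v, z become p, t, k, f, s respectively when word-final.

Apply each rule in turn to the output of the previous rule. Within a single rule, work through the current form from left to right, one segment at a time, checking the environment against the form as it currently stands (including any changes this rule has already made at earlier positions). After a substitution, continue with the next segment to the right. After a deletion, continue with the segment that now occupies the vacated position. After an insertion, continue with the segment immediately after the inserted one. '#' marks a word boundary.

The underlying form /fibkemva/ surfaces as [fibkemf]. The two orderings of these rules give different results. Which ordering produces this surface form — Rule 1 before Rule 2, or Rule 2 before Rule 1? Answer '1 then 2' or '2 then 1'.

1 then 2

Order 1 then 2:
  1 Final Vowel Deletion: [fibkemva] → [fibkemv]
  2 Final Devoicing: [fibkemv] → [fibkemf]
  result: [fibkemf]
Order 2 then 1:
  2 Final Devoicing: no change — [fibkemva]
  1 Final Vowel Deletion: [fibkemva] → [fibkemv]
  result: [fibkemv]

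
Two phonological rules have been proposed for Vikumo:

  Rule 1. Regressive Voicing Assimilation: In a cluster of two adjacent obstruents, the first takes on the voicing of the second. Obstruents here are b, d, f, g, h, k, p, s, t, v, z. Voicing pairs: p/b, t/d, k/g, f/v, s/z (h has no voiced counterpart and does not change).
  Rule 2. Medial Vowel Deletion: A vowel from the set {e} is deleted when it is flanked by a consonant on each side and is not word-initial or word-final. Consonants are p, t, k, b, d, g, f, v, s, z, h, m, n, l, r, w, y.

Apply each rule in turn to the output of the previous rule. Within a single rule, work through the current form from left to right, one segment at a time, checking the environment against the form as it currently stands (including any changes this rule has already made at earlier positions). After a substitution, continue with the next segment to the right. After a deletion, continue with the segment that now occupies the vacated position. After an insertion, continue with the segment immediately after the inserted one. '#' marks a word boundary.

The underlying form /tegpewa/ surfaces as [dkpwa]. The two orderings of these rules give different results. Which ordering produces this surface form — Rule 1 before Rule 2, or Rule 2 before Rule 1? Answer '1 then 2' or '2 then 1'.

Order 1 then 2:
  1 Regressive Voicing Assimilation: [tegpewa] → [tekpewa]
  2 Medial Vowel Deletion: [tekpewa] → [tkpwa]
  result: [tkpwa]
Order 2 then 1:
  2 Medial Vowel Deletion: [tegpewa] → [tgpwa]
  1 Regressive Voicing Assimilation: [tgpwa] → [dkpwa]
  result: [dkpwa]

2 then 1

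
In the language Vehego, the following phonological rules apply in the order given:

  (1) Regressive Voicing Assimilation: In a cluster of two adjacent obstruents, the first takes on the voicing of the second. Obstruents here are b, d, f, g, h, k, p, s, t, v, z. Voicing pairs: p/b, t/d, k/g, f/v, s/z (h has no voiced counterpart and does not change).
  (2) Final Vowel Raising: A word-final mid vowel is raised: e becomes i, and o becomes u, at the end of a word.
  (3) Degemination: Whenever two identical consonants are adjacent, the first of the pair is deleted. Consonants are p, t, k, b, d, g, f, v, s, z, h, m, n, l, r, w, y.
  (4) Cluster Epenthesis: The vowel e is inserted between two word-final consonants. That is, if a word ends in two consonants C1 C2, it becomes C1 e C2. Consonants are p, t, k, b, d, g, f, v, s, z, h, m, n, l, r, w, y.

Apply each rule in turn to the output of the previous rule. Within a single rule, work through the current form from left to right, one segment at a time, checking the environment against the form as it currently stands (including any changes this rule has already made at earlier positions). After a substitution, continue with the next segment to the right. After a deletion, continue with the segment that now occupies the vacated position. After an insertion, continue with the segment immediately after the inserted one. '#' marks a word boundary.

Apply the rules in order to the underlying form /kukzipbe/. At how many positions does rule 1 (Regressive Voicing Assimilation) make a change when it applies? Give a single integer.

(1) Regressive Voicing Assimilation: [kukzipbe] → [kugzibbe]
(2) Final Vowel Raising: [kugzibbe] → [kugzibbi]
(3) Degemination: [kugzibbi] → [kugzibi]
(4) Cluster Epenthesis: no change — [kugzibi]
Rule 1 changed 2 position(s).

2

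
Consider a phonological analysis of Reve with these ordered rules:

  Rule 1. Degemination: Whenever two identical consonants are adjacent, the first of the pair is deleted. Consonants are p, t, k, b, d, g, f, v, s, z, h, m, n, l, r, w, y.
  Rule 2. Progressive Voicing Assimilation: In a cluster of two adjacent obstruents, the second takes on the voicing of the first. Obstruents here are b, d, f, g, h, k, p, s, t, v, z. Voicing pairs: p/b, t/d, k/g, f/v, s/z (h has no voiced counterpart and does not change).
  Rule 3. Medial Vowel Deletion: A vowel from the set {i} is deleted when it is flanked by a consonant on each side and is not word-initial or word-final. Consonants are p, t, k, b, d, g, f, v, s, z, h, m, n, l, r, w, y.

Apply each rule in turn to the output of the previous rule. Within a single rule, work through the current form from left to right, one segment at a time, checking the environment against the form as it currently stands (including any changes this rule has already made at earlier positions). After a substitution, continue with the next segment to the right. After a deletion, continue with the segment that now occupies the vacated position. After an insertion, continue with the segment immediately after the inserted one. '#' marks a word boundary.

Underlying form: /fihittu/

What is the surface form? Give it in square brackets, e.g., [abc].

Rule 1 Degemination: [fihittu] → [fihitu]
Rule 2 Progressive Voicing Assimilation: no change — [fihitu]
Rule 3 Medial Vowel Deletion: [fihitu] → [fhtu]

[fhtu]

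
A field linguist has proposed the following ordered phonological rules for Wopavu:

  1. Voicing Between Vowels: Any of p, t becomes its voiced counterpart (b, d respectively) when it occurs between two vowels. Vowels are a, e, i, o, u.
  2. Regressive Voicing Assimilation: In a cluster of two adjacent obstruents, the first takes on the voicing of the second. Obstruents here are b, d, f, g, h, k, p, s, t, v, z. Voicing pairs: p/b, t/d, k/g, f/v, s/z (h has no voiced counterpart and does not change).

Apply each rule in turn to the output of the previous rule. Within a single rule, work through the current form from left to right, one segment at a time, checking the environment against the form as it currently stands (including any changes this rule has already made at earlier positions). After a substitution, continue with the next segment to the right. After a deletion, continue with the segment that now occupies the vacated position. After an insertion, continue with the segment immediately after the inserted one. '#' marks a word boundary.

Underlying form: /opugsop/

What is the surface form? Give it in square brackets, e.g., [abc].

1 Voicing Between Vowels: [opugsop] → [obugsop]
2 Regressive Voicing Assimilation: [obugsop] → [obuksop]

[obuksop]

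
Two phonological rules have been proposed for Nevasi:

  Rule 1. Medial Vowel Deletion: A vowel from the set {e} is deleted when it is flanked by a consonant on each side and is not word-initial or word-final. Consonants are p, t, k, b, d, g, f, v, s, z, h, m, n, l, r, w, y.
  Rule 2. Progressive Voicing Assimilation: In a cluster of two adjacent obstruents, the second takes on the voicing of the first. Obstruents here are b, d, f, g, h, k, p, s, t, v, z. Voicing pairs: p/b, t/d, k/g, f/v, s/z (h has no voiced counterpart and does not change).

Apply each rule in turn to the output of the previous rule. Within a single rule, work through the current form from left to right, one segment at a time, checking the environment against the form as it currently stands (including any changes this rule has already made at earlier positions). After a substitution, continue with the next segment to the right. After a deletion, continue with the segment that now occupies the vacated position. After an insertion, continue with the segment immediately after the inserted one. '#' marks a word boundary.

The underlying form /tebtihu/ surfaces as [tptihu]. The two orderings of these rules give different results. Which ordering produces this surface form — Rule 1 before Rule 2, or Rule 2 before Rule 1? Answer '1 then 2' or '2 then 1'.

1 then 2

Order 1 then 2:
  1 Medial Vowel Deletion: [tebtihu] → [tbtihu]
  2 Progressive Voicing Assimilation: [tbtihu] → [tptihu]
  result: [tptihu]
Order 2 then 1:
  2 Progressive Voicing Assimilation: [tebtihu] → [tebdihu]
  1 Medial Vowel Deletion: [tebdihu] → [tbdihu]
  result: [tbdihu]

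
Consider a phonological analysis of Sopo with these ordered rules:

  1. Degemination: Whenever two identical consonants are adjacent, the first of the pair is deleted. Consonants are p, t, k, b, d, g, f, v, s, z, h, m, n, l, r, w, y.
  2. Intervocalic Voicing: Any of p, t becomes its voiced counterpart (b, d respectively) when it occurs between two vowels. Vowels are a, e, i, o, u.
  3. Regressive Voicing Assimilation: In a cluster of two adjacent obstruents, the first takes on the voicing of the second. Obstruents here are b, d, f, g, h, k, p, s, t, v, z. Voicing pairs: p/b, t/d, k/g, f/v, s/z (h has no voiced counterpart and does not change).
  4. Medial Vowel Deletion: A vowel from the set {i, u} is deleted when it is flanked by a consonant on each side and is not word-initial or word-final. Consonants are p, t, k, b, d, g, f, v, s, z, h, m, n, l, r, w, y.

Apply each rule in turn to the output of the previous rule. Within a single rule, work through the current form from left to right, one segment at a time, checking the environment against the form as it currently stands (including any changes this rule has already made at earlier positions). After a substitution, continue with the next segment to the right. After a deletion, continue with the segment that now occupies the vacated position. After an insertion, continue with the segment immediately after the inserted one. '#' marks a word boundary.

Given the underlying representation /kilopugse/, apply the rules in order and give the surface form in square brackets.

[klobkse]

1 Degemination: no change — [kilopugse]
2 Intervocalic Voicing: [kilopugse] → [kilobugse]
3 Regressive Voicing Assimilation: [kilobugse] → [kilobukse]
4 Medial Vowel Deletion: [kilobukse] → [klobkse]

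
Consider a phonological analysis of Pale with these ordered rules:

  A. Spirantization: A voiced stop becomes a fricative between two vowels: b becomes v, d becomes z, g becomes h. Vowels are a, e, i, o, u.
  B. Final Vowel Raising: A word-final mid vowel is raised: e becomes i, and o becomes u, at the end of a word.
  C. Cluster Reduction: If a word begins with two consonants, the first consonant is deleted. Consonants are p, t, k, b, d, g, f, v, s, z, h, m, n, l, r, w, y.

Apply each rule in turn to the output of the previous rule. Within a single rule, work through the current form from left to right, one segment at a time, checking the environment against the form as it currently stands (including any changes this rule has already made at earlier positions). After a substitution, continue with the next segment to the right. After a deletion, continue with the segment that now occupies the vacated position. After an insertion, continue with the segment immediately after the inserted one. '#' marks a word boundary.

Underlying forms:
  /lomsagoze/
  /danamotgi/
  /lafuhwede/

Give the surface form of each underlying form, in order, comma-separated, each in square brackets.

[lomsahozi], [danamotgi], [lafuhwezi]

/lomsagoze/:
  A Spirantization: [lomsagoze] → [lomsahoze]
  B Final Vowel Raising: [lomsahoze] → [lomsahozi]
  C Cluster Reduction: no change — [lomsahozi]
/danamotgi/:
  A Spirantization: no change — [danamotgi]
  B Final Vowel Raising: no change — [danamotgi]
  C Cluster Reduction: no change — [danamotgi]
/lafuhwede/:
  A Spirantization: [lafuhwede] → [lafuhweze]
  B Final Vowel Raising: [lafuhweze] → [lafuhwezi]
  C Cluster Reduction: no change — [lafuhwezi]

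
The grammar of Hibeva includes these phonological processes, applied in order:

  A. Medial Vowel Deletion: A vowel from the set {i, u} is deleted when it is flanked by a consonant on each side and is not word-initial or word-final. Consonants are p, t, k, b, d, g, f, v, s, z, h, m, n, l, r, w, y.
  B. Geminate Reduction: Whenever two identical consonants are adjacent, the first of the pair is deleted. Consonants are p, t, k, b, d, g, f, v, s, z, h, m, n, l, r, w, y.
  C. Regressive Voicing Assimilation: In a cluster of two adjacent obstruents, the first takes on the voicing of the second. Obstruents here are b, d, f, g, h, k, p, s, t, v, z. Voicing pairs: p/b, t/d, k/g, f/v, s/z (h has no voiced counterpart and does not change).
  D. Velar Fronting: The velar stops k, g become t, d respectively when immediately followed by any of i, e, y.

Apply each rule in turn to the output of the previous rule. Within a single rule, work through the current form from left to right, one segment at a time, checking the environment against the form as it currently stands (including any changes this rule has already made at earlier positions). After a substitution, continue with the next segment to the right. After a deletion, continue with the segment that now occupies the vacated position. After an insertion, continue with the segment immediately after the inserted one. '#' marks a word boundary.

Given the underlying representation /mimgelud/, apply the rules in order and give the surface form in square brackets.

[mdeld]

A Medial Vowel Deletion: [mimgelud] → [mmgeld]
B Geminate Reduction: [mmgeld] → [mgeld]
C Regressive Voicing Assimilation: no change — [mgeld]
D Velar Fronting: [mgeld] → [mdeld]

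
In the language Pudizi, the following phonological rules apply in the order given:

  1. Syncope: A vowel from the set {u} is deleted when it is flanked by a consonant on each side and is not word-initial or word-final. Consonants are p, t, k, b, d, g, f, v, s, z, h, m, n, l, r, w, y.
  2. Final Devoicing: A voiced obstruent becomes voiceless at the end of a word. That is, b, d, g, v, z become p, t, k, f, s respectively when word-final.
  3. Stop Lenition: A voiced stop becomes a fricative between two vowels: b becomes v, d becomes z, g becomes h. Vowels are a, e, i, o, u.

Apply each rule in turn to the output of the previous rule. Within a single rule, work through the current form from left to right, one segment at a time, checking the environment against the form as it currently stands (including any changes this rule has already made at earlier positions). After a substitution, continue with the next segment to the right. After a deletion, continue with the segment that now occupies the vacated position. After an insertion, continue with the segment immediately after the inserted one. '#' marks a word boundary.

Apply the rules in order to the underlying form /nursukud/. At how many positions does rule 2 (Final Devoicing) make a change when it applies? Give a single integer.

1 Syncope: [nursukud] → [nrskd]
2 Final Devoicing: [nrskd] → [nrskt]
3 Stop Lenition: no change — [nrskt]
Rule 2 changed 1 position(s).

1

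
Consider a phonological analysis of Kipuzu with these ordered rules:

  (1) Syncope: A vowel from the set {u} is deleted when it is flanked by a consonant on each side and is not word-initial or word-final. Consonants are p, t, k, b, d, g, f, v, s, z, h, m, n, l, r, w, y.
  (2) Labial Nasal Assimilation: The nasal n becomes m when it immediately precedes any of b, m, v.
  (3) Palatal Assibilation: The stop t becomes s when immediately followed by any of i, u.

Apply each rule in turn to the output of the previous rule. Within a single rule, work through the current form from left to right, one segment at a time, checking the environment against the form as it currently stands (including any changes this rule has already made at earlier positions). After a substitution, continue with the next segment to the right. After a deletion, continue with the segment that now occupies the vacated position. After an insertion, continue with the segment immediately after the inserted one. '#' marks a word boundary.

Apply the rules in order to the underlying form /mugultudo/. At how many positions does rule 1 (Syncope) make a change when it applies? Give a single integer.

(1) Syncope: [mugultudo] → [mgltdo]
(2) Labial Nasal Assimilation: no change — [mgltdo]
(3) Palatal Assibilation: no change — [mgltdo]
Rule 1 changed 3 position(s).

3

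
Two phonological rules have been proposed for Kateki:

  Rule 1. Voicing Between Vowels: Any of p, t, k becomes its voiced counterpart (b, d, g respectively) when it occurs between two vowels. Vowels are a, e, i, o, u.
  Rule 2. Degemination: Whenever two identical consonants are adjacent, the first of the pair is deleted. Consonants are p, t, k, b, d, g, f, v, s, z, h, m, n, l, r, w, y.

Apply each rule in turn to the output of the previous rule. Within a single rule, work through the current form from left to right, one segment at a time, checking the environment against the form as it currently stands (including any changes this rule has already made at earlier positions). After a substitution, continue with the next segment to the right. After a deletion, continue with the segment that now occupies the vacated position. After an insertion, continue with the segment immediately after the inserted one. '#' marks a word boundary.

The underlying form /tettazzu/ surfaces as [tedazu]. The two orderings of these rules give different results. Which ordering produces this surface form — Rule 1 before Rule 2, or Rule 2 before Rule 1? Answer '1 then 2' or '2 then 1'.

2 then 1

Order 1 then 2:
  1 Voicing Between Vowels: no change — [tettazzu]
  2 Degemination: [tettazzu] → [tetazu]
  result: [tetazu]
Order 2 then 1:
  2 Degemination: [tettazzu] → [tetazu]
  1 Voicing Between Vowels: [tetazu] → [tedazu]
  result: [tedazu]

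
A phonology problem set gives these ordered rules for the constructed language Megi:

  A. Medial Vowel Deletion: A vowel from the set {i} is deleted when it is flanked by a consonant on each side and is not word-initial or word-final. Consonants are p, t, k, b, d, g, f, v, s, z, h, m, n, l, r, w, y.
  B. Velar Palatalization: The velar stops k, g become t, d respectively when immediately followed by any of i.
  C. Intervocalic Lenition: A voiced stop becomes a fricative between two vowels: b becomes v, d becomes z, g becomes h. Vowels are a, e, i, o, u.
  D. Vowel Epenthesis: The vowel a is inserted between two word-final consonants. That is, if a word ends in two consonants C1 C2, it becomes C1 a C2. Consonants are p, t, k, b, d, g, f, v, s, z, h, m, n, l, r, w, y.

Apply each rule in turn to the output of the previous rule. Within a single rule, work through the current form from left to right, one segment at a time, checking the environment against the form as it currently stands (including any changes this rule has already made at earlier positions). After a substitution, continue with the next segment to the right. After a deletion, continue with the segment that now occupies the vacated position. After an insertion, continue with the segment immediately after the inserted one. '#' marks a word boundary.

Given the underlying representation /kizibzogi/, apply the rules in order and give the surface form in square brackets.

A Medial Vowel Deletion: [kizibzogi] → [kzbzogi]
B Velar Palatalization: [kzbzogi] → [kzbzodi]
C Intervocalic Lenition: [kzbzodi] → [kzbzozi]
D Vowel Epenthesis: no change — [kzbzozi]

[kzbzozi]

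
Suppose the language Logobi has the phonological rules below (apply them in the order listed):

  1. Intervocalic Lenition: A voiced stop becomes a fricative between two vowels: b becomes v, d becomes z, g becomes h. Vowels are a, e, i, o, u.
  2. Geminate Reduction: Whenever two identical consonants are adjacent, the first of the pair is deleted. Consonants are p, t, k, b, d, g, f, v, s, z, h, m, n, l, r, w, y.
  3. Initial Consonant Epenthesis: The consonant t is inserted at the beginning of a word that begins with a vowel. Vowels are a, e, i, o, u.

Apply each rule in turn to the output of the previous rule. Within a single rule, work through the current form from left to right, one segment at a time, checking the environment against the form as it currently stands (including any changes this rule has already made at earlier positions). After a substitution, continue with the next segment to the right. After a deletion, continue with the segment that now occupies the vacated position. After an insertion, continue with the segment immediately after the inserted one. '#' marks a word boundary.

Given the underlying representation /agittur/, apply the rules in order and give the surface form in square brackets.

1 Intervocalic Lenition: [agittur] → [ahittur]
2 Geminate Reduction: [ahittur] → [ahitur]
3 Initial Consonant Epenthesis: [ahitur] → [tahitur]

[tahitur]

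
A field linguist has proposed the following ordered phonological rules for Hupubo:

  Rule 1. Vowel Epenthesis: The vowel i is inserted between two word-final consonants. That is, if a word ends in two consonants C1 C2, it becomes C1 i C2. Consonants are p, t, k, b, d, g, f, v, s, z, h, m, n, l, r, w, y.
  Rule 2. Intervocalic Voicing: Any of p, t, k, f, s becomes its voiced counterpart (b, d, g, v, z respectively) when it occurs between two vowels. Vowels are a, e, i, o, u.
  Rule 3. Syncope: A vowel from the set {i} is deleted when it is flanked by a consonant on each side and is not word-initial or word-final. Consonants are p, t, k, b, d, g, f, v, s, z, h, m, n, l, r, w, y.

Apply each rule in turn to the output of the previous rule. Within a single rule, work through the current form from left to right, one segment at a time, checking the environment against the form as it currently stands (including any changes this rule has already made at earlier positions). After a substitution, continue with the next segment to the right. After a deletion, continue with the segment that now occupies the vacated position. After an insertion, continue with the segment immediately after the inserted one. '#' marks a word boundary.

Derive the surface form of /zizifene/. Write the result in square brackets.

Rule 1 Vowel Epenthesis: no change — [zizifene]
Rule 2 Intervocalic Voicing: [zizifene] → [zizivene]
Rule 3 Syncope: [zizivene] → [zzvene]

[zzvene]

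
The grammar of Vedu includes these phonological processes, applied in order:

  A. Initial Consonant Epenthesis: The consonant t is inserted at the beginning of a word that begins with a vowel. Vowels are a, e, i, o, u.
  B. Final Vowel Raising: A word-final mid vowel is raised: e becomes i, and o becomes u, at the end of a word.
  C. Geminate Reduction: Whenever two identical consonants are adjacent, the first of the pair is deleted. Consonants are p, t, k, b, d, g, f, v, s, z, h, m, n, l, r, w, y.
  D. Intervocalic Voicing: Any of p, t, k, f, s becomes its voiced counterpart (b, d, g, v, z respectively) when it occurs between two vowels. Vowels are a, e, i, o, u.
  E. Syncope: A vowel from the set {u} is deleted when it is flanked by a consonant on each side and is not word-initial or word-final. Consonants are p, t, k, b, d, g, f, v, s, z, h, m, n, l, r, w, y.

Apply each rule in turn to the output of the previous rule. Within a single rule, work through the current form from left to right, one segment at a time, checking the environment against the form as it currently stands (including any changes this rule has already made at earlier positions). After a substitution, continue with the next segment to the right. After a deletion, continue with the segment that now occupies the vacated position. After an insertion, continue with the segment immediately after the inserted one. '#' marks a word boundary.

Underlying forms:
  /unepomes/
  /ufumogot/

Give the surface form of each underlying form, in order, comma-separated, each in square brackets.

[tnebomes], [tvmogot]

/unepomes/:
  A Initial Consonant Epenthesis: [unepomes] → [tunepomes]
  B Final Vowel Raising: no change — [tunepomes]
  C Geminate Reduction: no change — [tunepomes]
  D Intervocalic Voicing: [tunepomes] → [tunebomes]
  E Syncope: [tunebomes] → [tnebomes]
/ufumogot/:
  A Initial Consonant Epenthesis: [ufumogot] → [tufumogot]
  B Final Vowel Raising: no change — [tufumogot]
  C Geminate Reduction: no change — [tufumogot]
  D Intervocalic Voicing: [tufumogot] → [tuvumogot]
  E Syncope: [tuvumogot] → [tvmogot]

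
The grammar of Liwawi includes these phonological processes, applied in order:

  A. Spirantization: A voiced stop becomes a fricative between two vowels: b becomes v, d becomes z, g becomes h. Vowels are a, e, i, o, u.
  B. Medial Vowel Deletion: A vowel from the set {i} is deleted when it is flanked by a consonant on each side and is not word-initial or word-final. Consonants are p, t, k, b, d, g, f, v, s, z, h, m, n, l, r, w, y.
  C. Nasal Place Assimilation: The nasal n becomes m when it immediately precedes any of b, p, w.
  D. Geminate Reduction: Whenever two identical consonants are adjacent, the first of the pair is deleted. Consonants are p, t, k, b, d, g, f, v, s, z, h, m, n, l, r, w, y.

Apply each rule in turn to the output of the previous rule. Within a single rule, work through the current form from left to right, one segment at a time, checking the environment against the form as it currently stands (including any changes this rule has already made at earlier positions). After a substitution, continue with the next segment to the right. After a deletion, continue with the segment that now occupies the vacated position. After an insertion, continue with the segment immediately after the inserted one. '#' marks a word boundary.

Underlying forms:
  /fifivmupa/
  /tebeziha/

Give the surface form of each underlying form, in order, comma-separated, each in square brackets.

/fifivmupa/:
  A Spirantization: no change — [fifivmupa]
  B Medial Vowel Deletion: [fifivmupa] → [ffvmupa]
  C Nasal Place Assimilation: no change — [ffvmupa]
  D Geminate Reduction: [ffvmupa] → [fvmupa]
/tebeziha/:
  A Spirantization: [tebeziha] → [teveziha]
  B Medial Vowel Deletion: [teveziha] → [tevezha]
  C Nasal Place Assimilation: no change — [tevezha]
  D Geminate Reduction: no change — [tevezha]

[fvmupa], [tevezha]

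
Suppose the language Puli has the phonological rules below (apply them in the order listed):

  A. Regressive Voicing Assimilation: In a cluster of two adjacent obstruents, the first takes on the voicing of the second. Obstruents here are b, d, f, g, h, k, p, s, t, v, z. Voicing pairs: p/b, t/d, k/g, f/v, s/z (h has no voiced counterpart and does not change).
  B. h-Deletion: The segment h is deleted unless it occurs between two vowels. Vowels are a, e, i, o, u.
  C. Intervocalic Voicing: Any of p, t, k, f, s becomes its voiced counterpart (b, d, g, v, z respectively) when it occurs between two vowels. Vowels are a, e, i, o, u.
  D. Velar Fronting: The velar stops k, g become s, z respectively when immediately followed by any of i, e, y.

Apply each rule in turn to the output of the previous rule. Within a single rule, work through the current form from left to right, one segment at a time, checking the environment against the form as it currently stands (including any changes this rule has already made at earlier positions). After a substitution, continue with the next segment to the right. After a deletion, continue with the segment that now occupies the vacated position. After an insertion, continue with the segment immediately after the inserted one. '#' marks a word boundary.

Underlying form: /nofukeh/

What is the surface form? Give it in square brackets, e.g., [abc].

A Regressive Voicing Assimilation: no change — [nofukeh]
B h-Deletion: [nofukeh] → [nofuke]
C Intervocalic Voicing: [nofuke] → [novuge]
D Velar Fronting: [novuge] → [novuze]

[novuze]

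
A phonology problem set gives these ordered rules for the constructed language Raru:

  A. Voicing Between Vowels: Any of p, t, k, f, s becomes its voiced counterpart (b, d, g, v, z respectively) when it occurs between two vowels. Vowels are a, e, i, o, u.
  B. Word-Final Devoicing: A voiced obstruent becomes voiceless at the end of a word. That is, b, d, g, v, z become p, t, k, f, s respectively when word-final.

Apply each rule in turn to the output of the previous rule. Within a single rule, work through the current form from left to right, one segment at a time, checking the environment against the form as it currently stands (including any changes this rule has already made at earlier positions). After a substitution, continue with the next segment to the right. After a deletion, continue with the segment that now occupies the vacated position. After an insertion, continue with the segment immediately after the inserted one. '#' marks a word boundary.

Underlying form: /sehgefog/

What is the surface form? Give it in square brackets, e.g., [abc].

A Voicing Between Vowels: [sehgefog] → [sehgevog]
B Word-Final Devoicing: [sehgevog] → [sehgevok]

[sehgevok]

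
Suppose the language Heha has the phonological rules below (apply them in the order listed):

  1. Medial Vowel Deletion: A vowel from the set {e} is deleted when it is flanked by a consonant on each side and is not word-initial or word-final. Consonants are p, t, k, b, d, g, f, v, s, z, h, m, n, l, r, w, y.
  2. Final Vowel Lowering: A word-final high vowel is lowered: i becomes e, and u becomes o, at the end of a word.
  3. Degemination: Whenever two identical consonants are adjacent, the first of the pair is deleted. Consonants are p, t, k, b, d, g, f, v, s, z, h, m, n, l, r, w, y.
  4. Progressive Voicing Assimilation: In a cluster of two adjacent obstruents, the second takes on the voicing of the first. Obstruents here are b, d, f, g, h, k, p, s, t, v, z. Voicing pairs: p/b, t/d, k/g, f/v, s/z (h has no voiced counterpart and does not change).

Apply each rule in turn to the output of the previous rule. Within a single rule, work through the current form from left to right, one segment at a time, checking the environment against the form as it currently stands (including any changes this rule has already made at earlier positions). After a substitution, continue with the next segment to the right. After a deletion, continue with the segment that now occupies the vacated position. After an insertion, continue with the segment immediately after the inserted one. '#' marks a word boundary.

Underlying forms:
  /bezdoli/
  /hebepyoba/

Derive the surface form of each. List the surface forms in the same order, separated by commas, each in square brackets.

[bzdole], [hppyoba]

/bezdoli/:
  1 Medial Vowel Deletion: [bezdoli] → [bzdoli]
  2 Final Vowel Lowering: [bzdoli] → [bzdole]
  3 Degemination: no change — [bzdole]
  4 Progressive Voicing Assimilation: no change — [bzdole]
/hebepyoba/:
  1 Medial Vowel Deletion: [hebepyoba] → [hbpyoba]
  2 Final Vowel Lowering: no change — [hbpyoba]
  3 Degemination: no change — [hbpyoba]
  4 Progressive Voicing Assimilation: [hbpyoba] → [hppyoba]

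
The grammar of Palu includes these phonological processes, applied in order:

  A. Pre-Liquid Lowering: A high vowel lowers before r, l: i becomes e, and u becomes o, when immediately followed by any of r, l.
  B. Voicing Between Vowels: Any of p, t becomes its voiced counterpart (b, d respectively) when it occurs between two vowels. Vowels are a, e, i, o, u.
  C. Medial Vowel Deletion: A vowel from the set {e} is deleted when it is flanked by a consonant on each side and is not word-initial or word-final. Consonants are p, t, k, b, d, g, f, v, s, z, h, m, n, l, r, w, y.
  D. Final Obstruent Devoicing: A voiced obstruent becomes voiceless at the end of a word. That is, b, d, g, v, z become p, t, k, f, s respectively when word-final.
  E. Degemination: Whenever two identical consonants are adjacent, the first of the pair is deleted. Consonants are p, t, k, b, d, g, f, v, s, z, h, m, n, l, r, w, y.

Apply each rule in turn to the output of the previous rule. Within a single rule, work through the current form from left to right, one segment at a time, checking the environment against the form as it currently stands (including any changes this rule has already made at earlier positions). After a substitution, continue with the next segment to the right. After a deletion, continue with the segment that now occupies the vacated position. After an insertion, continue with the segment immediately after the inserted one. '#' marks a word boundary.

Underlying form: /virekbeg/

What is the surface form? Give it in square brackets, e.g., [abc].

[vrkbk]

A Pre-Liquid Lowering: [virekbeg] → [verekbeg]
B Voicing Between Vowels: no change — [verekbeg]
C Medial Vowel Deletion: [verekbeg] → [vrkbg]
D Final Obstruent Devoicing: [vrkbg] → [vrkbk]
E Degemination: no change — [vrkbk]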